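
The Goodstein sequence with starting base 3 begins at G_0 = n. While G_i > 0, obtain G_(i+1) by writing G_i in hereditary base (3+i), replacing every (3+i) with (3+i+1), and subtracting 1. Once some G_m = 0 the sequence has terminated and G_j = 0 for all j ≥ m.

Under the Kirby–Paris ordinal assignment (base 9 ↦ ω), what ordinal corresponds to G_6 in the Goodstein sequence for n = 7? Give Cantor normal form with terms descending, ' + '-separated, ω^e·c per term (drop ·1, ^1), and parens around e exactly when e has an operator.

ω

[0] 7 ≡ 2·3 + 1 (base 3). Lift 4: 9. −1: 8.
[1] 8 ≡ 2·4 (base 4). Lift 5: 10. −1: 9.
[2] 9 ≡ 5 + 4 (base 5). Lift 6: 10. −1: 9.
[3] 9 ≡ 6 + 3 (base 6). Lift 7: 10. −1: 9.
[4] 9 ≡ 7 + 2 (base 7). Lift 8: 10. −1: 9.
[5] 9 ≡ 8 + 1 (base 8). Lift 9: 10. −1: 9.
[6] 9 ≡ 9 (base 9). Lift 10: 10. −1: 9.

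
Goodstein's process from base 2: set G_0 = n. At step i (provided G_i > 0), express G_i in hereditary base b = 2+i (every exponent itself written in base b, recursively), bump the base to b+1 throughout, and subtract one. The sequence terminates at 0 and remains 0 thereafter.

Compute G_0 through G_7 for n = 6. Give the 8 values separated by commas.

6, 29, 257, 3125, 46655, 98039, 187243, 332147

6 —HB2→ 2^2 + 2 —bump→ 3^3 + 3 = 30 —(−1)→ 29
29 —HB3→ 3^3 + 2 —bump→ 4^4 + 2 = 258 —(−1)→ 257
257 —HB4→ 4^4 + 1 —bump→ 5^5 + 1 = 3126 —(−1)→ 3125
3125 —HB5→ 5^5 —bump→ 6^6 = 46656 —(−1)→ 46655
46655 —HB6→ 5·6^5 + 5·6^4 + 5·6^3 + 5·6^2 + 5·6 + 5 —bump→ 5·7^5 + 5·7^4 + 5·7^3 + 5·7^2 + 5·7 + 5 = 98040 —(−1)→ 98039
98039 —HB7→ 5·7^5 + 5·7^4 + 5·7^3 + 5·7^2 + 5·7 + 4 —bump→ 5·8^5 + 5·8^4 + 5·8^3 + 5·8^2 + 5·8 + 4 = 187244 —(−1)→ 187243
187243 —HB8→ 5·8^5 + 5·8^4 + 5·8^3 + 5·8^2 + 5·8 + 3 —bump→ 5·9^5 + 5·9^4 + 5·9^3 + 5·9^2 + 5·9 + 3 = 332148 —(−1)→ 332147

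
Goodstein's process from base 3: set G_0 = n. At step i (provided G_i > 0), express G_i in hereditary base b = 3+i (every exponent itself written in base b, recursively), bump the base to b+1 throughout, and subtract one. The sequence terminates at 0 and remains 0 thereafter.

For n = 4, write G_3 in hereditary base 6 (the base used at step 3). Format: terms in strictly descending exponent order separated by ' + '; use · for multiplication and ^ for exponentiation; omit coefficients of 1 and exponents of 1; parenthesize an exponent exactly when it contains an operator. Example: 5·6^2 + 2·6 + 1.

4 —HB3→ 3 + 1 —bump→ 4 + 1 = 5 —(−1)→ 4
4 —HB4→ 4 —bump→ 5 = 5 —(−1)→ 4
4 —HB5→ 4 —bump→ 4 = 4 —(−1)→ 3
3 —HB6→ 3 —bump→ 3 = 3 —(−1)→ 2

3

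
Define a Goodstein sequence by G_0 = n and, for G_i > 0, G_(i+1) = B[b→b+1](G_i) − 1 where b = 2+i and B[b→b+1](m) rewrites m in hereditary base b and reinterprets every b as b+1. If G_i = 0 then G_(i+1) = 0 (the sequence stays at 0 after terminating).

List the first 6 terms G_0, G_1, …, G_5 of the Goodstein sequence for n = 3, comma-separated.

3, 3, 3, 2, 1, 0

G_0 = 3. HB_2(3) = 2 + 1. Bump = 4. G_1 = 3.
G_1 = 3. HB_3(3) = 3. Bump = 4. G_2 = 3.
G_2 = 3. HB_4(3) = 3. Bump = 3. G_3 = 2.
G_3 = 2. HB_5(2) = 2. Bump = 2. G_4 = 1.
G_4 = 1. HB_6(1) = 1. Bump = 1. G_5 = 0.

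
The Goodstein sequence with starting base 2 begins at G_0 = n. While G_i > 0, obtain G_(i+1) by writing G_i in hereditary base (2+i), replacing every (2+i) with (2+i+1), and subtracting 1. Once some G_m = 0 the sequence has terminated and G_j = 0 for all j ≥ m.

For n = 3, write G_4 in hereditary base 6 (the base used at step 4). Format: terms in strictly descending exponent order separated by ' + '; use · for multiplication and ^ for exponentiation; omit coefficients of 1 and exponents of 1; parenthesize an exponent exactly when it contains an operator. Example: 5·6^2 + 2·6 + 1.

1

G_0 = 3. HB_2(3) = 2 + 1. Bump = 4. G_1 = 3.
G_1 = 3. HB_3(3) = 3. Bump = 4. G_2 = 3.
G_2 = 3. HB_4(3) = 3. Bump = 3. G_3 = 2.
G_3 = 2. HB_5(2) = 2. Bump = 2. G_4 = 1.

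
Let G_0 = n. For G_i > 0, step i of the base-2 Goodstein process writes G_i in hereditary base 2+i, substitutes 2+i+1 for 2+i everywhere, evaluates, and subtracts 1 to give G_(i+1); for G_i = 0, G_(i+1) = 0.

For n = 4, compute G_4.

G_0=4  [base 2] 2^2  →[2↦3]→  3^3 = 27  −1 ⇒ G_1=26
G_1=26  [base 3] 2·3^2 + 2·3 + 2  →[3↦4]→  2·4^2 + 2·4 + 2 = 42  −1 ⇒ G_2=41
G_2=41  [base 4] 2·4^2 + 2·4 + 1  →[4↦5]→  2·5^2 + 2·5 + 1 = 61  −1 ⇒ G_3=60
G_3=60  [base 5] 2·5^2 + 2·5  →[5↦6]→  2·6^2 + 2·6 = 84  −1 ⇒ G_4=83
G_4=83  [base 6] 2·6^2 + 6 + 5  →[6↦7]→  2·7^2 + 7 + 5 = 110  −1 ⇒ G_5=109

83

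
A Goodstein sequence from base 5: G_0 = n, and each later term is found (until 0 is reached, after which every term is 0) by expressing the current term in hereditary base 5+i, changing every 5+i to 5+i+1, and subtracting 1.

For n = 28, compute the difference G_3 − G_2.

base 5: 28 = 5^2 + 3; at 6: 6^2 + 3 = 39; next = 38
base 6: 38 = 6^2 + 2; at 7: 7^2 + 2 = 51; next = 50
base 7: 50 = 7^2 + 1; at 8: 8^2 + 1 = 65; next = 64

14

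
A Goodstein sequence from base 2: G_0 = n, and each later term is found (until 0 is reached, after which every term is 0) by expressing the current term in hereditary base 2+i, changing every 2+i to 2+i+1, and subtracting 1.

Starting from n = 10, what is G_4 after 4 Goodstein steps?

279935

G_0 = 10. HB_2(10) = 2^(2 + 1) + 2. Bump = 84. G_1 = 83.
G_1 = 83. HB_3(83) = 3^(3 + 1) + 2. Bump = 1026. G_2 = 1025.
G_2 = 1025. HB_4(1025) = 4^(4 + 1) + 1. Bump = 15626. G_3 = 15625.
G_3 = 15625. HB_5(15625) = 5^(5 + 1). Bump = 279936. G_4 = 279935.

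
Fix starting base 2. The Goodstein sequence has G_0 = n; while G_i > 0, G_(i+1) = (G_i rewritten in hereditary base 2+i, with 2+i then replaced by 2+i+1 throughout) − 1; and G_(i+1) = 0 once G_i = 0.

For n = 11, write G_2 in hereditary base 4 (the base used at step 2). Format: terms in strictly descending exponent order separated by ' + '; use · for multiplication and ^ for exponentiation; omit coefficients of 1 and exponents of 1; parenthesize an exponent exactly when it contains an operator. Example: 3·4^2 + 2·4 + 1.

(0) 11|_2 = 2^(2 + 1) + 2 + 1 ↦ 3^(3 + 1) + 3 + 1|_3 = 85 ⇒ 84
(1) 84|_3 = 3^(3 + 1) + 3 ↦ 4^(4 + 1) + 4|_4 = 1028 ⇒ 1027
(2) 1027|_4 = 4^(4 + 1) + 3 ↦ 5^(5 + 1) + 3|_5 = 15628 ⇒ 15627

4^(4 + 1) + 3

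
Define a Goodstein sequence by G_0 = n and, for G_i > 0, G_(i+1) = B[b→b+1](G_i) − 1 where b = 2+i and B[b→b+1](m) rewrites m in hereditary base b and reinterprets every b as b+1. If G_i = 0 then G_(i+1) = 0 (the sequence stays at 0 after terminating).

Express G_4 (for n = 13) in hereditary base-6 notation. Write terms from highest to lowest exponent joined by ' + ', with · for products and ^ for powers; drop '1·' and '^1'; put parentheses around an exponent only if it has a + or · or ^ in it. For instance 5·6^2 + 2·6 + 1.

6^(6 + 1) + 3·6^3 + 3·6^2 + 3·6 + 1

step 0: 13 = 2^(2 + 1) + 2^2 + 1; sub 3 for 2: 3^(3 + 1) + 3^3 + 1; = 109; G_1 = 109−1 = 108
step 1: 108 = 3^(3 + 1) + 3^3; sub 4 for 3: 4^(4 + 1) + 4^4; = 1280; G_2 = 1280−1 = 1279
step 2: 1279 = 4^(4 + 1) + 3·4^3 + 3·4^2 + 3·4 + 3; sub 5 for 4: 5^(5 + 1) + 3·5^3 + 3·5^2 + 3·5 + 3; = 16093; G_3 = 16093−1 = 16092
step 3: 16092 = 5^(5 + 1) + 3·5^3 + 3·5^2 + 3·5 + 2; sub 6 for 5: 6^(6 + 1) + 3·6^3 + 3·6^2 + 3·6 + 2; = 280712; G_4 = 280712−1 = 280711
step 4: 280711 = 6^(6 + 1) + 3·6^3 + 3·6^2 + 3·6 + 1; sub 7 for 6: 7^(7 + 1) + 3·7^3 + 3·7^2 + 3·7 + 1; = 5765999; G_5 = 5765999−1 = 5765998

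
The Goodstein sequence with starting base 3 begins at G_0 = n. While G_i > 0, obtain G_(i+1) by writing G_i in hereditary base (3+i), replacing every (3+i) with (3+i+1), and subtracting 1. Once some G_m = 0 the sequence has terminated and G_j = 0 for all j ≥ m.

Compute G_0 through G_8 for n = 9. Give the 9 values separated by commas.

9, 15, 17, 19, 21, 23, 24, 25, 26

base 3: 9 = 3^2; at 4: 4^2 = 16; next = 15
base 4: 15 = 3·4 + 3; at 5: 3·5 + 3 = 18; next = 17
base 5: 17 = 3·5 + 2; at 6: 3·6 + 2 = 20; next = 19
base 6: 19 = 3·6 + 1; at 7: 3·7 + 1 = 22; next = 21
base 7: 21 = 3·7; at 8: 3·8 = 24; next = 23
base 8: 23 = 2·8 + 7; at 9: 2·9 + 7 = 25; next = 24
base 9: 24 = 2·9 + 6; at 10: 2·10 + 6 = 26; next = 25
base 10: 25 = 2·10 + 5; at 11: 2·11 + 5 = 27; next = 26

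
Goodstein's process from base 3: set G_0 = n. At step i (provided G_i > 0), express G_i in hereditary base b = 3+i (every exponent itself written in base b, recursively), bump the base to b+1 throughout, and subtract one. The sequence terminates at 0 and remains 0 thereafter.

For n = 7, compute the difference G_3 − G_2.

0

(0) 7|_3 = 2·3 + 1 ↦ 2·4 + 1|_4 = 9 ⇒ 8
(1) 8|_4 = 2·4 ↦ 2·5|_5 = 10 ⇒ 9
(2) 9|_5 = 5 + 4 ↦ 6 + 4|_6 = 10 ⇒ 9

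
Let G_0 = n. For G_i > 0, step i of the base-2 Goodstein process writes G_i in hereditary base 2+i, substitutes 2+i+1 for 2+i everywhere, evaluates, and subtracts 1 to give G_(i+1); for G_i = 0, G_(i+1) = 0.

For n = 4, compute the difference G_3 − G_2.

19

[0] 4 ≡ 2^2 (base 2). Lift 3: 27. −1: 26.
[1] 26 ≡ 2·3^2 + 2·3 + 2 (base 3). Lift 4: 42. −1: 41.
[2] 41 ≡ 2·4^2 + 2·4 + 1 (base 4). Lift 5: 61. −1: 60.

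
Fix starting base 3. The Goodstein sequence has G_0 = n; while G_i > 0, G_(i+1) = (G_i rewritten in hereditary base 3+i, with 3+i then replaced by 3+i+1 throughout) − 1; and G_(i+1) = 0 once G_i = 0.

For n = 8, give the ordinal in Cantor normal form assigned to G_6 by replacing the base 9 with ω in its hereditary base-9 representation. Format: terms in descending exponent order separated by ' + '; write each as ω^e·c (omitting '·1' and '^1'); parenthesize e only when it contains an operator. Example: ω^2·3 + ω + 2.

8 —HB3→ 2·3 + 2 —bump→ 2·4 + 2 = 10 —(−1)→ 9
9 —HB4→ 2·4 + 1 —bump→ 2·5 + 1 = 11 —(−1)→ 10
10 —HB5→ 2·5 —bump→ 2·6 = 12 —(−1)→ 11
11 —HB6→ 6 + 5 —bump→ 7 + 5 = 12 —(−1)→ 11
11 —HB7→ 7 + 4 —bump→ 8 + 4 = 12 —(−1)→ 11
11 —HB8→ 8 + 3 —bump→ 9 + 3 = 12 —(−1)→ 11

ω + 2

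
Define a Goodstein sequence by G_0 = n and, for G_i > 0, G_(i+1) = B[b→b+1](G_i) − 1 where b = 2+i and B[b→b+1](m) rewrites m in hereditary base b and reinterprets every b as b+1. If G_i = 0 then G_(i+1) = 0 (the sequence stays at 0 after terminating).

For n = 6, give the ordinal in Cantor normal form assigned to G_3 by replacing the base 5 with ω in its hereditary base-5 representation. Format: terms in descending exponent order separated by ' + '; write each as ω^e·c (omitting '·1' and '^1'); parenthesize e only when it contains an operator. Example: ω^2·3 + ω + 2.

step 0: 6 = 2^2 + 2; sub 3 for 2: 3^3 + 3; = 30; G_1 = 30−1 = 29
step 1: 29 = 3^3 + 2; sub 4 for 3: 4^4 + 2; = 258; G_2 = 258−1 = 257
step 2: 257 = 4^4 + 1; sub 5 for 4: 5^5 + 1; = 3126; G_3 = 3126−1 = 3125
step 3: 3125 = 5^5; sub 6 for 5: 6^6; = 46656; G_4 = 46656−1 = 46655

ω^ω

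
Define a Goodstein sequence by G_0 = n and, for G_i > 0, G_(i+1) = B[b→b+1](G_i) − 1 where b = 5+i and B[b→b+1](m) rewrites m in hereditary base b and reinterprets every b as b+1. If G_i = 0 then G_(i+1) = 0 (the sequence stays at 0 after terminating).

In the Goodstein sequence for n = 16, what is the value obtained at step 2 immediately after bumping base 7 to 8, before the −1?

G_0 = 16. HB_5(16) = 3·5 + 1. Bump = 19. G_1 = 18.
G_1 = 18. HB_6(18) = 3·6. Bump = 21. G_2 = 20.
G_2 = 20. HB_7(20) = 2·7 + 6. Bump = 22. G_3 = 21.

22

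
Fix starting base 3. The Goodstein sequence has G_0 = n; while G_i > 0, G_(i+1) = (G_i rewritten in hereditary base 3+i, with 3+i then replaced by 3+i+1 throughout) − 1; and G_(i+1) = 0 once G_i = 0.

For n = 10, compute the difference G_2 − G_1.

base 3: 10 = 3^2 + 1; at 4: 4^2 + 1 = 17; next = 16
base 4: 16 = 4^2; at 5: 5^2 = 25; next = 24

8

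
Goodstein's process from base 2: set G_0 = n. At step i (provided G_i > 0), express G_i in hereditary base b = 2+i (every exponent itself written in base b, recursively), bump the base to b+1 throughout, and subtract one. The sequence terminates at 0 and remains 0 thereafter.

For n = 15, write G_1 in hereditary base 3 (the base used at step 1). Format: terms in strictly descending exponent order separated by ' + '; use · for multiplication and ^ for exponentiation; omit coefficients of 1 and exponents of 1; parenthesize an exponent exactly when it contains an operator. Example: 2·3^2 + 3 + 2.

3^(3 + 1) + 3^3 + 3

G_0=15  [base 2] 2^(2 + 1) + 2^2 + 2 + 1  →[2↦3]→  3^(3 + 1) + 3^3 + 3 + 1 = 112  −1 ⇒ G_1=111
G_1=111  [base 3] 3^(3 + 1) + 3^3 + 3  →[3↦4]→  4^(4 + 1) + 4^4 + 4 = 1284  −1 ⇒ G_2=1283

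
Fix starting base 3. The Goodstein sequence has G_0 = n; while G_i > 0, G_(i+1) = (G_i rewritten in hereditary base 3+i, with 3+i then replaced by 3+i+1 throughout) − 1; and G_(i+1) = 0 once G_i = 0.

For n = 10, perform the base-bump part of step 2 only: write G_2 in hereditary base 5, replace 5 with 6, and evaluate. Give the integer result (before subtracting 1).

base 3: 10 = 3^2 + 1; at 4: 4^2 + 1 = 17; next = 16
base 4: 16 = 4^2; at 5: 5^2 = 25; next = 24
base 5: 24 = 4·5 + 4; at 6: 4·6 + 4 = 28; next = 27

28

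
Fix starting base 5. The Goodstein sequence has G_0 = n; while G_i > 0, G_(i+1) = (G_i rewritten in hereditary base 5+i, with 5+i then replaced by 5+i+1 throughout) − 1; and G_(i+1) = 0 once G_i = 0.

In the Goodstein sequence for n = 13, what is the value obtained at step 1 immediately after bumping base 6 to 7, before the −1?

16

i=0: 13 = 2·5 + 3 (b=5); 5→6: 2·6 + 3 = 15; 15−1 = 14
i=1: 14 = 2·6 + 2 (b=6); 6→7: 2·7 + 2 = 16; 16−1 = 15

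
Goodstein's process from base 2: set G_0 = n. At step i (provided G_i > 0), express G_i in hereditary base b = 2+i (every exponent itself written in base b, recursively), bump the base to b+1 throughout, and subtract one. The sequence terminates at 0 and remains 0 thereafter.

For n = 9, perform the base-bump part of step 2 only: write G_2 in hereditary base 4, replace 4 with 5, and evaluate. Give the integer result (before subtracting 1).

9843

(0) 9|_2 = 2^(2 + 1) + 1 ↦ 3^(3 + 1) + 1|_3 = 82 ⇒ 81
(1) 81|_3 = 3^(3 + 1) ↦ 4^(4 + 1)|_4 = 1024 ⇒ 1023
(2) 1023|_4 = 3·4^4 + 3·4^3 + 3·4^2 + 3·4 + 3 ↦ 3·5^5 + 3·5^3 + 3·5^2 + 3·5 + 3|_5 = 9843 ⇒ 9842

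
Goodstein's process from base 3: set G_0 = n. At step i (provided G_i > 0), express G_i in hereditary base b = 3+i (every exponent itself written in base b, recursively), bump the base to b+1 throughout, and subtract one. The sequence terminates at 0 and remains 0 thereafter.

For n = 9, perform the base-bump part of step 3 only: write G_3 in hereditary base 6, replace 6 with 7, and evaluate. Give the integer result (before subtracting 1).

22

i=0: 9 = 3^2 (b=3); 3→4: 4^2 = 16; 16−1 = 15
i=1: 15 = 3·4 + 3 (b=4); 4→5: 3·5 + 3 = 18; 18−1 = 17
i=2: 17 = 3·5 + 2 (b=5); 5→6: 3·6 + 2 = 20; 20−1 = 19
i=3: 19 = 3·6 + 1 (b=6); 6→7: 3·7 + 1 = 22; 22−1 = 21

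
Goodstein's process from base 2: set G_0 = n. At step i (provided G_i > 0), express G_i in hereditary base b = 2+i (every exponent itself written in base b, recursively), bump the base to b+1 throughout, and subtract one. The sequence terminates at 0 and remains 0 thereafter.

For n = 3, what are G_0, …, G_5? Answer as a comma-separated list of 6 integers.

(0) 3|_2 = 2 + 1 ↦ 3 + 1|_3 = 4 ⇒ 3
(1) 3|_3 = 3 ↦ 4|_4 = 4 ⇒ 3
(2) 3|_4 = 3 ↦ 3|_5 = 3 ⇒ 2
(3) 2|_5 = 2 ↦ 2|_6 = 2 ⇒ 1
(4) 1|_6 = 1 ↦ 1|_7 = 1 ⇒ 0

3, 3, 3, 2, 1, 0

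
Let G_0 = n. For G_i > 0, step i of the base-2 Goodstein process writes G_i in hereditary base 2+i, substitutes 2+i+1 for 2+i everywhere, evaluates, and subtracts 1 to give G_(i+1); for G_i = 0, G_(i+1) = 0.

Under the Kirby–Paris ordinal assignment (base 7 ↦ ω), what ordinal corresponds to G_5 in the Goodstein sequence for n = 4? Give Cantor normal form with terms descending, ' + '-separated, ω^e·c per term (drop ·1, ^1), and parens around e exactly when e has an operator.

base 2: 4 = 2^2; at 3: 3^3 = 27; next = 26
base 3: 26 = 2·3^2 + 2·3 + 2; at 4: 2·4^2 + 2·4 + 2 = 42; next = 41
base 4: 41 = 2·4^2 + 2·4 + 1; at 5: 2·5^2 + 2·5 + 1 = 61; next = 60
base 5: 60 = 2·5^2 + 2·5; at 6: 2·6^2 + 2·6 = 84; next = 83
base 6: 83 = 2·6^2 + 6 + 5; at 7: 2·7^2 + 7 + 5 = 110; next = 109

ω^2·2 + ω + 4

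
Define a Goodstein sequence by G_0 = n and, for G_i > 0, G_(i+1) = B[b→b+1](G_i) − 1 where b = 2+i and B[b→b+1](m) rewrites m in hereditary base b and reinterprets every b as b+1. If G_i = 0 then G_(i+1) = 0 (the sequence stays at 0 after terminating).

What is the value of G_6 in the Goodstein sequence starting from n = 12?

134217867

G_0=12  [base 2] 2^(2 + 1) + 2^2  →[2↦3]→  3^(3 + 1) + 3^3 = 108  −1 ⇒ G_1=107
G_1=107  [base 3] 3^(3 + 1) + 2·3^2 + 2·3 + 2  →[3↦4]→  4^(4 + 1) + 2·4^2 + 2·4 + 2 = 1066  −1 ⇒ G_2=1065
G_2=1065  [base 4] 4^(4 + 1) + 2·4^2 + 2·4 + 1  →[4↦5]→  5^(5 + 1) + 2·5^2 + 2·5 + 1 = 15686  −1 ⇒ G_3=15685
G_3=15685  [base 5] 5^(5 + 1) + 2·5^2 + 2·5  →[5↦6]→  6^(6 + 1) + 2·6^2 + 2·6 = 280020  −1 ⇒ G_4=280019
G_4=280019  [base 6] 6^(6 + 1) + 2·6^2 + 6 + 5  →[6↦7]→  7^(7 + 1) + 2·7^2 + 7 + 5 = 5764911  −1 ⇒ G_5=5764910
G_5=5764910  [base 7] 7^(7 + 1) + 2·7^2 + 7 + 4  →[7↦8]→  8^(8 + 1) + 2·8^2 + 8 + 4 = 134217868  −1 ⇒ G_6=134217867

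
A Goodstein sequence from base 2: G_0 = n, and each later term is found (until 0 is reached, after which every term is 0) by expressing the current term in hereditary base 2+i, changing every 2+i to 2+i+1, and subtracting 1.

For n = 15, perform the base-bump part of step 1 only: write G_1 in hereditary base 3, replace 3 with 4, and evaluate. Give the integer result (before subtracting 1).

1284

(0) 15|_2 = 2^(2 + 1) + 2^2 + 2 + 1 ↦ 3^(3 + 1) + 3^3 + 3 + 1|_3 = 112 ⇒ 111
(1) 111|_3 = 3^(3 + 1) + 3^3 + 3 ↦ 4^(4 + 1) + 4^4 + 4|_4 = 1284 ⇒ 1283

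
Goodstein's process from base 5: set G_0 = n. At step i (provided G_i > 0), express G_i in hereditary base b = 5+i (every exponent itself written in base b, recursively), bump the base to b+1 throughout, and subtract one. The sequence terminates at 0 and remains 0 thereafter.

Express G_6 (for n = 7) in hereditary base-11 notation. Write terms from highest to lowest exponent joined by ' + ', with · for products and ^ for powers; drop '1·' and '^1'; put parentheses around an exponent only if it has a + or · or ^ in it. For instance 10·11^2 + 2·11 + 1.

4

G_0 = 7. HB_5(7) = 5 + 2. Bump = 8. G_1 = 7.
G_1 = 7. HB_6(7) = 6 + 1. Bump = 8. G_2 = 7.
G_2 = 7. HB_7(7) = 7. Bump = 8. G_3 = 7.
G_3 = 7. HB_8(7) = 7. Bump = 7. G_4 = 6.
G_4 = 6. HB_9(6) = 6. Bump = 6. G_5 = 5.
G_5 = 5. HB_10(5) = 5. Bump = 5. G_6 = 4.
G_6 = 4. HB_11(4) = 4. Bump = 4. G_7 = 3.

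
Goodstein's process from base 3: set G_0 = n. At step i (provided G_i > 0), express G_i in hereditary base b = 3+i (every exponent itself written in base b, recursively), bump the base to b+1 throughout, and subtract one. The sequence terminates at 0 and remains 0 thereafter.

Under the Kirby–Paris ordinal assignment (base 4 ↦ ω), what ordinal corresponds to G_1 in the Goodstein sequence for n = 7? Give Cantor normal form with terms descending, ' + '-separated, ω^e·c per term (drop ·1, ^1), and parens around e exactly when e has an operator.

ω·2

[0] 7 ≡ 2·3 + 1 (base 3). Lift 4: 9. −1: 8.
[1] 8 ≡ 2·4 (base 4). Lift 5: 10. −1: 9.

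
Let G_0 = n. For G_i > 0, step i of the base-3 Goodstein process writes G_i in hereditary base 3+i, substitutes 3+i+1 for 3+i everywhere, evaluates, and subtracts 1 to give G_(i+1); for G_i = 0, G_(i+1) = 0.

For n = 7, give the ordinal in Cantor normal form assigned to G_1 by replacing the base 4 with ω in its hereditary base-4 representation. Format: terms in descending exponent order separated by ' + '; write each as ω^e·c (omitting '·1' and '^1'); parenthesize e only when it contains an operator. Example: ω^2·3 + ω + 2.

ω·2

i=0: 7 = 2·3 + 1 (b=3); 3→4: 2·4 + 1 = 9; 9−1 = 8
i=1: 8 = 2·4 (b=4); 4→5: 2·5 = 10; 10−1 = 9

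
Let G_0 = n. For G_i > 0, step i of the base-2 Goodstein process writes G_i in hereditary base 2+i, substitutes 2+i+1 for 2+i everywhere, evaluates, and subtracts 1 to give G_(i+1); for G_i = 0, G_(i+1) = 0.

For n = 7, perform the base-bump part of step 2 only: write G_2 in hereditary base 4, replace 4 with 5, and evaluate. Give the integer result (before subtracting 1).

G_0 = 7. HB_2(7) = 2^2 + 2 + 1. Bump = 31. G_1 = 30.
G_1 = 30. HB_3(30) = 3^3 + 3. Bump = 260. G_2 = 259.
G_2 = 259. HB_4(259) = 4^4 + 3. Bump = 3128. G_3 = 3127.

3128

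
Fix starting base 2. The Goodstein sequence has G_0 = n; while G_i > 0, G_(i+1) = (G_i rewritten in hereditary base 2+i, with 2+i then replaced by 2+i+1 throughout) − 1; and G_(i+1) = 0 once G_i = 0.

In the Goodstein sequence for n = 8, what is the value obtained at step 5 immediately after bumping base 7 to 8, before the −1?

33554572

step 0: 8 = 2^(2 + 1); sub 3 for 2: 3^(3 + 1); = 81; G_1 = 81−1 = 80
step 1: 80 = 2·3^3 + 2·3^2 + 2·3 + 2; sub 4 for 3: 2·4^4 + 2·4^2 + 2·4 + 2; = 554; G_2 = 554−1 = 553
step 2: 553 = 2·4^4 + 2·4^2 + 2·4 + 1; sub 5 for 4: 2·5^5 + 2·5^2 + 2·5 + 1; = 6311; G_3 = 6311−1 = 6310
step 3: 6310 = 2·5^5 + 2·5^2 + 2·5; sub 6 for 5: 2·6^6 + 2·6^2 + 2·6; = 93396; G_4 = 93396−1 = 93395
step 4: 93395 = 2·6^6 + 2·6^2 + 6 + 5; sub 7 for 6: 2·7^7 + 2·7^2 + 7 + 5; = 1647196; G_5 = 1647196−1 = 1647195
step 5: 1647195 = 2·7^7 + 2·7^2 + 7 + 4; sub 8 for 7: 2·8^8 + 2·8^2 + 8 + 4; = 33554572; G_6 = 33554572−1 = 33554571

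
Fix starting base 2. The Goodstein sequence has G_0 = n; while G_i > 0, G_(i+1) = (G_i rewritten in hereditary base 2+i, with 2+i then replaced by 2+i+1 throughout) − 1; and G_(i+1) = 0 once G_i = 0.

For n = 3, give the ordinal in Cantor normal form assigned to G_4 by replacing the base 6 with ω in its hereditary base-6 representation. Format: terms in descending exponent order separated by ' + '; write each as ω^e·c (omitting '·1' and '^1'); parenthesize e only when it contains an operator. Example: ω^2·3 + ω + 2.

1

G_0=3  [base 2] 2 + 1  →[2↦3]→  3 + 1 = 4  −1 ⇒ G_1=3
G_1=3  [base 3] 3  →[3↦4]→  4 = 4  −1 ⇒ G_2=3
G_2=3  [base 4] 3  →[4↦5]→  3 = 3  −1 ⇒ G_3=2
G_3=2  [base 5] 2  →[5↦6]→  2 = 2  −1 ⇒ G_4=1
G_4=1  [base 6] 1  →[6↦7]→  1 = 1  −1 ⇒ G_5=0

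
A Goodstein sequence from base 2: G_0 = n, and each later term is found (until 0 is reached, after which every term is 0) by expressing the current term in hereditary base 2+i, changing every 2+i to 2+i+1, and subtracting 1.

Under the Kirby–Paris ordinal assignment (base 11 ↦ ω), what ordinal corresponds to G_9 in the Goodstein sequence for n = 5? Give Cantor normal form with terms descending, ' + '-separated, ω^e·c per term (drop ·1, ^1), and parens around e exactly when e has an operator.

G_0=5  [base 2] 2^2 + 1  →[2↦3]→  3^3 + 1 = 28  −1 ⇒ G_1=27
G_1=27  [base 3] 3^3  →[3↦4]→  4^4 = 256  −1 ⇒ G_2=255
G_2=255  [base 4] 3·4^3 + 3·4^2 + 3·4 + 3  →[4↦5]→  3·5^3 + 3·5^2 + 3·5 + 3 = 468  −1 ⇒ G_3=467
G_3=467  [base 5] 3·5^3 + 3·5^2 + 3·5 + 2  →[5↦6]→  3·6^3 + 3·6^2 + 3·6 + 2 = 776  −1 ⇒ G_4=775
G_4=775  [base 6] 3·6^3 + 3·6^2 + 3·6 + 1  →[6↦7]→  3·7^3 + 3·7^2 + 3·7 + 1 = 1198  −1 ⇒ G_5=1197
G_5=1197  [base 7] 3·7^3 + 3·7^2 + 3·7  →[7↦8]→  3·8^3 + 3·8^2 + 3·8 = 1752  −1 ⇒ G_6=1751
G_6=1751  [base 8] 3·8^3 + 3·8^2 + 2·8 + 7  →[8↦9]→  3·9^3 + 3·9^2 + 2·9 + 7 = 2455  −1 ⇒ G_7=2454
G_7=2454  [base 9] 3·9^3 + 3·9^2 + 2·9 + 6  →[9↦10]→  3·10^3 + 3·10^2 + 2·10 + 6 = 3326  −1 ⇒ G_8=3325
G_8=3325  [base 10] 3·10^3 + 3·10^2 + 2·10 + 5  →[10↦11]→  3·11^3 + 3·11^2 + 2·11 + 5 = 4383  −1 ⇒ G_9=4382

ω^3·3 + ω^2·3 + ω·2 + 4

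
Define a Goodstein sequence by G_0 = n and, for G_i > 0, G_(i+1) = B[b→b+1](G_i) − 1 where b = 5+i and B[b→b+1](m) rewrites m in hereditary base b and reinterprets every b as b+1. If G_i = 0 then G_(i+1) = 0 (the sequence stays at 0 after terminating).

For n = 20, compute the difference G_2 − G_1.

[0] 20 ≡ 4·5 (base 5). Lift 6: 24. −1: 23.
[1] 23 ≡ 3·6 + 5 (base 6). Lift 7: 26. −1: 25.

2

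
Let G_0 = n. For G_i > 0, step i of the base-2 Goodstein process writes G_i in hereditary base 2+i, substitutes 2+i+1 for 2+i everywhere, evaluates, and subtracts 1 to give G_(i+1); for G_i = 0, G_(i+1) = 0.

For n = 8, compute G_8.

[0] 8 ≡ 2^(2 + 1) (base 2). Lift 3: 81. −1: 80.
[1] 80 ≡ 2·3^3 + 2·3^2 + 2·3 + 2 (base 3). Lift 4: 554. −1: 553.
[2] 553 ≡ 2·4^4 + 2·4^2 + 2·4 + 1 (base 4). Lift 5: 6311. −1: 6310.
[3] 6310 ≡ 2·5^5 + 2·5^2 + 2·5 (base 5). Lift 6: 93396. −1: 93395.
[4] 93395 ≡ 2·6^6 + 2·6^2 + 6 + 5 (base 6). Lift 7: 1647196. −1: 1647195.
[5] 1647195 ≡ 2·7^7 + 2·7^2 + 7 + 4 (base 7). Lift 8: 33554572. −1: 33554571.
[6] 33554571 ≡ 2·8^8 + 2·8^2 + 8 + 3 (base 8). Lift 9: 774841152. −1: 774841151.
[7] 774841151 ≡ 2·9^9 + 2·9^2 + 9 + 2 (base 9). Lift 10: 20000000212. −1: 20000000211.
[8] 20000000211 ≡ 2·10^10 + 2·10^2 + 10 + 1 (base 10). Lift 11: 570623341476. −1: 570623341475.

20000000211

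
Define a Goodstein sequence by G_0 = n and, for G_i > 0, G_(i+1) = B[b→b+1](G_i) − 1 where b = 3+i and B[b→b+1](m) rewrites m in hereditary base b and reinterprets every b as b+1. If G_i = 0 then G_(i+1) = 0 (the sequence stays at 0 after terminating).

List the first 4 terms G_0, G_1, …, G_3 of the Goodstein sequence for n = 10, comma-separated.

(0) 10|_3 = 3^2 + 1 ↦ 4^2 + 1|_4 = 17 ⇒ 16
(1) 16|_4 = 4^2 ↦ 5^2|_5 = 25 ⇒ 24
(2) 24|_5 = 4·5 + 4 ↦ 4·6 + 4|_6 = 28 ⇒ 27

10, 16, 24, 27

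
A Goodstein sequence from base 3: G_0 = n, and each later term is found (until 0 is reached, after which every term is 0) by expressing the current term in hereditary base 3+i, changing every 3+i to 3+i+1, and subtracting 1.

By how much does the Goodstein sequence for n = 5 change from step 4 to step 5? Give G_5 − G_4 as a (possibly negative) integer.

-1

i=0: 5 = 3 + 2 (b=3); 3→4: 4 + 2 = 6; 6−1 = 5
i=1: 5 = 4 + 1 (b=4); 4→5: 5 + 1 = 6; 6−1 = 5
i=2: 5 = 5 (b=5); 5→6: 6 = 6; 6−1 = 5
i=3: 5 = 5 (b=6); 6→7: 5 = 5; 5−1 = 4
i=4: 4 = 4 (b=7); 7→8: 4 = 4; 4−1 = 3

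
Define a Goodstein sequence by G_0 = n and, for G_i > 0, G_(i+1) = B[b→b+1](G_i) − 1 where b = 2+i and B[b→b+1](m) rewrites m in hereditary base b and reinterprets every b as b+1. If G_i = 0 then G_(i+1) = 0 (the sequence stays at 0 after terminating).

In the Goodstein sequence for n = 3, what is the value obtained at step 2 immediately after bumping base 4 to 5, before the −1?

3 —HB2→ 2 + 1 —bump→ 3 + 1 = 4 —(−1)→ 3
3 —HB3→ 3 —bump→ 4 = 4 —(−1)→ 3

3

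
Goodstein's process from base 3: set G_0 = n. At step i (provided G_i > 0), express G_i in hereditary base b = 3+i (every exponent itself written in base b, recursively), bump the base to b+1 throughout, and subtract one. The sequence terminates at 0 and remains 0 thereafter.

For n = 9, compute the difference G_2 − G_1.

2

G_0=9  [base 3] 3^2  →[3↦4]→  4^2 = 16  −1 ⇒ G_1=15
G_1=15  [base 4] 3·4 + 3  →[4↦5]→  3·5 + 3 = 18  −1 ⇒ G_2=17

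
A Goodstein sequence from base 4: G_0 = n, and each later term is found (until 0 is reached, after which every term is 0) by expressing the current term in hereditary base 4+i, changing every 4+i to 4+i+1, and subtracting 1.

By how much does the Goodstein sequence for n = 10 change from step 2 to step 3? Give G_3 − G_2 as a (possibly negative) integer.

10 —HB4→ 2·4 + 2 —bump→ 2·5 + 2 = 12 —(−1)→ 11
11 —HB5→ 2·5 + 1 —bump→ 2·6 + 1 = 13 —(−1)→ 12
12 —HB6→ 2·6 —bump→ 2·7 = 14 —(−1)→ 13

1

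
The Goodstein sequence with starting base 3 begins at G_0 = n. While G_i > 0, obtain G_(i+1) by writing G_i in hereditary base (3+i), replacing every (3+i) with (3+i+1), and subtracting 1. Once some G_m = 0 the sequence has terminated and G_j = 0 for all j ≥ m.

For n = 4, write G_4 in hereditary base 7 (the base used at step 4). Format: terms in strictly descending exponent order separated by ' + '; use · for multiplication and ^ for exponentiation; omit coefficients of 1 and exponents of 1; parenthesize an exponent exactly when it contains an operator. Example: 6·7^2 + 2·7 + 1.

2

4 —HB3→ 3 + 1 —bump→ 4 + 1 = 5 —(−1)→ 4
4 —HB4→ 4 —bump→ 5 = 5 —(−1)→ 4
4 —HB5→ 4 —bump→ 4 = 4 —(−1)→ 3
3 —HB6→ 3 —bump→ 3 = 3 —(−1)→ 2
2 —HB7→ 2 —bump→ 2 = 2 —(−1)→ 1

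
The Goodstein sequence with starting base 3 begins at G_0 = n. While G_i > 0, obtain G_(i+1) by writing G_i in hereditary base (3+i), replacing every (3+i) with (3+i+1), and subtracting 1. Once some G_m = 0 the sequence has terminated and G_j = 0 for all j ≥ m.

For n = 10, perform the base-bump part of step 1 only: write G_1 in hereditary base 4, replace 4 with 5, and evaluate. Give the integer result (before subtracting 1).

step 0: 10 = 3^2 + 1; sub 4 for 3: 4^2 + 1; = 17; G_1 = 17−1 = 16
step 1: 16 = 4^2; sub 5 for 4: 5^2; = 25; G_2 = 25−1 = 24

25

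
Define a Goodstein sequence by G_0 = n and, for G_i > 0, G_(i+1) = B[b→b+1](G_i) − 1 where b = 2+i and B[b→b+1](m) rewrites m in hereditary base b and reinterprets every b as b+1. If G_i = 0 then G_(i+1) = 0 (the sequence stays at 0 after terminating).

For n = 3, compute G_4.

1

i=0: 3 = 2 + 1 (b=2); 2→3: 3 + 1 = 4; 4−1 = 3
i=1: 3 = 3 (b=3); 3→4: 4 = 4; 4−1 = 3
i=2: 3 = 3 (b=4); 4→5: 3 = 3; 3−1 = 2
i=3: 2 = 2 (b=5); 5→6: 2 = 2; 2−1 = 1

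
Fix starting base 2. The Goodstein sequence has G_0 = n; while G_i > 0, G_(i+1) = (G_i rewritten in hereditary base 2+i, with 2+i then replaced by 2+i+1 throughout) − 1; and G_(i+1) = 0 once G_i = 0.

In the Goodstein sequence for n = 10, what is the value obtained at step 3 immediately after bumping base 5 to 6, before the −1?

279936

step 0: 10 = 2^(2 + 1) + 2; sub 3 for 2: 3^(3 + 1) + 3; = 84; G_1 = 84−1 = 83
step 1: 83 = 3^(3 + 1) + 2; sub 4 for 3: 4^(4 + 1) + 2; = 1026; G_2 = 1026−1 = 1025
step 2: 1025 = 4^(4 + 1) + 1; sub 5 for 4: 5^(5 + 1) + 1; = 15626; G_3 = 15626−1 = 15625
step 3: 15625 = 5^(5 + 1); sub 6 for 5: 6^(6 + 1); = 279936; G_4 = 279936−1 = 279935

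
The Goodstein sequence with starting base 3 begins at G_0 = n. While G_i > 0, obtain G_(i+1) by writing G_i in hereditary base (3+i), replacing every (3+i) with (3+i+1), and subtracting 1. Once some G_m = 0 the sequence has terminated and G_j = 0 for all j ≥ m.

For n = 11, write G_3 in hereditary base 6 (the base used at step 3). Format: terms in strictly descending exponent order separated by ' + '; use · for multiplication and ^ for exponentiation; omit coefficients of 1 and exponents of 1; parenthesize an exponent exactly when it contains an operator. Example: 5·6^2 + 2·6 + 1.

step 0: 11 = 3^2 + 2; sub 4 for 3: 4^2 + 2; = 18; G_1 = 18−1 = 17
step 1: 17 = 4^2 + 1; sub 5 for 4: 5^2 + 1; = 26; G_2 = 26−1 = 25
step 2: 25 = 5^2; sub 6 for 5: 6^2; = 36; G_3 = 36−1 = 35
step 3: 35 = 5·6 + 5; sub 7 for 6: 5·7 + 5; = 40; G_4 = 40−1 = 39

5·6 + 5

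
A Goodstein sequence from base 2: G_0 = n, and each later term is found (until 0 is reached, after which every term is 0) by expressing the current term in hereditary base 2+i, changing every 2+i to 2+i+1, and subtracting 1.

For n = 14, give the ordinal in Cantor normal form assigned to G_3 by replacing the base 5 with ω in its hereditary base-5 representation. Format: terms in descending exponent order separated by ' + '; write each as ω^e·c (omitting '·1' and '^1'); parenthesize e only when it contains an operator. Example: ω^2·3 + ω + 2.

G_0 = 14. HB_2(14) = 2^(2 + 1) + 2^2 + 2. Bump = 111. G_1 = 110.
G_1 = 110. HB_3(110) = 3^(3 + 1) + 3^3 + 2. Bump = 1282. G_2 = 1281.
G_2 = 1281. HB_4(1281) = 4^(4 + 1) + 4^4 + 1. Bump = 18751. G_3 = 18750.
G_3 = 18750. HB_5(18750) = 5^(5 + 1) + 5^5. Bump = 326592. G_4 = 326591.

ω^(ω + 1) + ω^ω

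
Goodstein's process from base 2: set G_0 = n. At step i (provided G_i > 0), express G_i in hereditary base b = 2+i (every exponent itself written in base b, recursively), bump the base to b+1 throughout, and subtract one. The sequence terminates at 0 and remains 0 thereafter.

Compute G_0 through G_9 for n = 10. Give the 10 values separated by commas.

10, 83, 1025, 15625, 279935, 4215754, 84073323, 1937434592, 50000555551, 1426559238830

G_0 = 10. HB_2(10) = 2^(2 + 1) + 2. Bump = 84. G_1 = 83.
G_1 = 83. HB_3(83) = 3^(3 + 1) + 2. Bump = 1026. G_2 = 1025.
G_2 = 1025. HB_4(1025) = 4^(4 + 1) + 1. Bump = 15626. G_3 = 15625.
G_3 = 15625. HB_5(15625) = 5^(5 + 1). Bump = 279936. G_4 = 279935.
G_4 = 279935. HB_6(279935) = 5·6^6 + 5·6^5 + 5·6^4 + 5·6^3 + 5·6^2 + 5·6 + 5. Bump = 4215755. G_5 = 4215754.
G_5 = 4215754. HB_7(4215754) = 5·7^7 + 5·7^5 + 5·7^4 + 5·7^3 + 5·7^2 + 5·7 + 4. Bump = 84073324. G_6 = 84073323.
G_6 = 84073323. HB_8(84073323) = 5·8^8 + 5·8^5 + 5·8^4 + 5·8^3 + 5·8^2 + 5·8 + 3. Bump = 1937434593. G_7 = 1937434592.
G_7 = 1937434592. HB_9(1937434592) = 5·9^9 + 5·9^5 + 5·9^4 + 5·9^3 + 5·9^2 + 5·9 + 2. Bump = 50000555552. G_8 = 50000555551.
G_8 = 50000555551. HB_10(50000555551) = 5·10^10 + 5·10^5 + 5·10^4 + 5·10^3 + 5·10^2 + 5·10 + 1. Bump = 1426559238831. G_9 = 1426559238830.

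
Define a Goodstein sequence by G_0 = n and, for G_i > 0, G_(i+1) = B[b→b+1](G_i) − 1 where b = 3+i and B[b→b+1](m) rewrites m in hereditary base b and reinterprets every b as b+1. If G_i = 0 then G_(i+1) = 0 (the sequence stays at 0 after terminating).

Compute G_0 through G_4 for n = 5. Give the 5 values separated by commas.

step 0: 5 = 3 + 2; sub 4 for 3: 4 + 2; = 6; G_1 = 6−1 = 5
step 1: 5 = 4 + 1; sub 5 for 4: 5 + 1; = 6; G_2 = 6−1 = 5
step 2: 5 = 5; sub 6 for 5: 6; = 6; G_3 = 6−1 = 5
step 3: 5 = 5; sub 7 for 6: 5; = 5; G_4 = 5−1 = 4

5, 5, 5, 5, 4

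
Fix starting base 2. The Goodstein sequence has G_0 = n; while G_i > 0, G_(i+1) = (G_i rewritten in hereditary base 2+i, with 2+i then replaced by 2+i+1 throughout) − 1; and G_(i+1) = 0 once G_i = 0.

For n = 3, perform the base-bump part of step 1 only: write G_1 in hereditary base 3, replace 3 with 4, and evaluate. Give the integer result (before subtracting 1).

i=0: 3 = 2 + 1 (b=2); 2→3: 3 + 1 = 4; 4−1 = 3
i=1: 3 = 3 (b=3); 3→4: 4 = 4; 4−1 = 3

4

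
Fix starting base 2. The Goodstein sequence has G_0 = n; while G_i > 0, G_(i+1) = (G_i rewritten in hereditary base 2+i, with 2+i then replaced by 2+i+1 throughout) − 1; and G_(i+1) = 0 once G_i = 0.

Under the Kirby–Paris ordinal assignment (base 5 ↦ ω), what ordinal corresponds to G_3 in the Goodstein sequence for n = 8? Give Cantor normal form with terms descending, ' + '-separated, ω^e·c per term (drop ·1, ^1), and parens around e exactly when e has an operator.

ω^ω·2 + ω^2·2 + ω·2

base 2: 8 = 2^(2 + 1); at 3: 3^(3 + 1) = 81; next = 80
base 3: 80 = 2·3^3 + 2·3^2 + 2·3 + 2; at 4: 2·4^4 + 2·4^2 + 2·4 + 2 = 554; next = 553
base 4: 553 = 2·4^4 + 2·4^2 + 2·4 + 1; at 5: 2·5^5 + 2·5^2 + 2·5 + 1 = 6311; next = 6310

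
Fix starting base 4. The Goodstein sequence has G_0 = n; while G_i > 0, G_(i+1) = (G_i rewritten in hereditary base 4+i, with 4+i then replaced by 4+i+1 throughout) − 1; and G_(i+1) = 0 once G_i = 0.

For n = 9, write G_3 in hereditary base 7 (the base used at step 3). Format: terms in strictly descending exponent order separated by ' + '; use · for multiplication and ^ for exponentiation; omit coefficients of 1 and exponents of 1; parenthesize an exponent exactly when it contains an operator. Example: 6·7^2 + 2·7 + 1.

9 —HB4→ 2·4 + 1 —bump→ 2·5 + 1 = 11 —(−1)→ 10
10 —HB5→ 2·5 —bump→ 2·6 = 12 —(−1)→ 11
11 —HB6→ 6 + 5 —bump→ 7 + 5 = 12 —(−1)→ 11

7 + 4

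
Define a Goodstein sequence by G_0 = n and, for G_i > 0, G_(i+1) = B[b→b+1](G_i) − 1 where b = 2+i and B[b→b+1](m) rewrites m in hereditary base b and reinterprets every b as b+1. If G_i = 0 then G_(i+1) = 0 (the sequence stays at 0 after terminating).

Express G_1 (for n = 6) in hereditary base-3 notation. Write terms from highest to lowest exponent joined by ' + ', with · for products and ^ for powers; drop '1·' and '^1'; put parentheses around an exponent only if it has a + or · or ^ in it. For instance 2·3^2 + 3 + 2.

3^3 + 2

G_0=6  [base 2] 2^2 + 2  →[2↦3]→  3^3 + 3 = 30  −1 ⇒ G_1=29
G_1=29  [base 3] 3^3 + 2  →[3↦4]→  4^4 + 2 = 258  −1 ⇒ G_2=257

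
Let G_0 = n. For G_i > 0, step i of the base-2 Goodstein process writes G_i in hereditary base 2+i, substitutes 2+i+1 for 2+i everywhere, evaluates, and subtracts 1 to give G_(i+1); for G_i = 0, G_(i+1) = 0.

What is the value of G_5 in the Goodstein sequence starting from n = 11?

(0) 11|_2 = 2^(2 + 1) + 2 + 1 ↦ 3^(3 + 1) + 3 + 1|_3 = 85 ⇒ 84
(1) 84|_3 = 3^(3 + 1) + 3 ↦ 4^(4 + 1) + 4|_4 = 1028 ⇒ 1027
(2) 1027|_4 = 4^(4 + 1) + 3 ↦ 5^(5 + 1) + 3|_5 = 15628 ⇒ 15627
(3) 15627|_5 = 5^(5 + 1) + 2 ↦ 6^(6 + 1) + 2|_6 = 279938 ⇒ 279937
(4) 279937|_6 = 6^(6 + 1) + 1 ↦ 7^(7 + 1) + 1|_7 = 5764802 ⇒ 5764801
(5) 5764801|_7 = 7^(7 + 1) ↦ 8^(8 + 1)|_8 = 134217728 ⇒ 134217727

5764801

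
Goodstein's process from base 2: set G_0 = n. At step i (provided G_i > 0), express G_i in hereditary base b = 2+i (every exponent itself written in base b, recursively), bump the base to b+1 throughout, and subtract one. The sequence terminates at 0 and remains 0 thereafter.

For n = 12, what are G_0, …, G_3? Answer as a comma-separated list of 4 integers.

12, 107, 1065, 15685

base 2: 12 = 2^(2 + 1) + 2^2; at 3: 3^(3 + 1) + 3^3 = 108; next = 107
base 3: 107 = 3^(3 + 1) + 2·3^2 + 2·3 + 2; at 4: 4^(4 + 1) + 2·4^2 + 2·4 + 2 = 1066; next = 1065
base 4: 1065 = 4^(4 + 1) + 2·4^2 + 2·4 + 1; at 5: 5^(5 + 1) + 2·5^2 + 2·5 + 1 = 15686; next = 15685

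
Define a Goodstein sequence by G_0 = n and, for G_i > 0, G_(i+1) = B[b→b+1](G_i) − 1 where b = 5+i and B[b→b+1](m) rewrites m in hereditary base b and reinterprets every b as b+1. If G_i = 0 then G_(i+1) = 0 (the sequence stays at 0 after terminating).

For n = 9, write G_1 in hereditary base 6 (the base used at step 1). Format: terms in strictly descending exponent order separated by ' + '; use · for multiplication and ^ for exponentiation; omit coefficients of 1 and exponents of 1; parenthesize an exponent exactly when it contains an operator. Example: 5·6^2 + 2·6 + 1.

G_0 = 9. HB_5(9) = 5 + 4. Bump = 10. G_1 = 9.
G_1 = 9. HB_6(9) = 6 + 3. Bump = 10. G_2 = 9.

6 + 3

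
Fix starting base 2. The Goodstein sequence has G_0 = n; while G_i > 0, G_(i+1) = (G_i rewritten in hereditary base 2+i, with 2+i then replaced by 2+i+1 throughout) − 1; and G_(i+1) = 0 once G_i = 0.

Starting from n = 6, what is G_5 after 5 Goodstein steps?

step 0: 6 = 2^2 + 2; sub 3 for 2: 3^3 + 3; = 30; G_1 = 30−1 = 29
step 1: 29 = 3^3 + 2; sub 4 for 3: 4^4 + 2; = 258; G_2 = 258−1 = 257
step 2: 257 = 4^4 + 1; sub 5 for 4: 5^5 + 1; = 3126; G_3 = 3126−1 = 3125
step 3: 3125 = 5^5; sub 6 for 5: 6^6; = 46656; G_4 = 46656−1 = 46655
step 4: 46655 = 5·6^5 + 5·6^4 + 5·6^3 + 5·6^2 + 5·6 + 5; sub 7 for 6: 5·7^5 + 5·7^4 + 5·7^3 + 5·7^2 + 5·7 + 5; = 98040; G_5 = 98040−1 = 98039

98039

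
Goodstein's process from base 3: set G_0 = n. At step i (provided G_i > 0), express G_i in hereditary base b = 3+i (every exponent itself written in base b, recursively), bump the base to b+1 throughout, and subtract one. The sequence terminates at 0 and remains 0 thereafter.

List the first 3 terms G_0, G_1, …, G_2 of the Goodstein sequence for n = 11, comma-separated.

G_0=11  [base 3] 3^2 + 2  →[3↦4]→  4^2 + 2 = 18  −1 ⇒ G_1=17
G_1=17  [base 4] 4^2 + 1  →[4↦5]→  5^2 + 1 = 26  −1 ⇒ G_2=25

11, 17, 25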